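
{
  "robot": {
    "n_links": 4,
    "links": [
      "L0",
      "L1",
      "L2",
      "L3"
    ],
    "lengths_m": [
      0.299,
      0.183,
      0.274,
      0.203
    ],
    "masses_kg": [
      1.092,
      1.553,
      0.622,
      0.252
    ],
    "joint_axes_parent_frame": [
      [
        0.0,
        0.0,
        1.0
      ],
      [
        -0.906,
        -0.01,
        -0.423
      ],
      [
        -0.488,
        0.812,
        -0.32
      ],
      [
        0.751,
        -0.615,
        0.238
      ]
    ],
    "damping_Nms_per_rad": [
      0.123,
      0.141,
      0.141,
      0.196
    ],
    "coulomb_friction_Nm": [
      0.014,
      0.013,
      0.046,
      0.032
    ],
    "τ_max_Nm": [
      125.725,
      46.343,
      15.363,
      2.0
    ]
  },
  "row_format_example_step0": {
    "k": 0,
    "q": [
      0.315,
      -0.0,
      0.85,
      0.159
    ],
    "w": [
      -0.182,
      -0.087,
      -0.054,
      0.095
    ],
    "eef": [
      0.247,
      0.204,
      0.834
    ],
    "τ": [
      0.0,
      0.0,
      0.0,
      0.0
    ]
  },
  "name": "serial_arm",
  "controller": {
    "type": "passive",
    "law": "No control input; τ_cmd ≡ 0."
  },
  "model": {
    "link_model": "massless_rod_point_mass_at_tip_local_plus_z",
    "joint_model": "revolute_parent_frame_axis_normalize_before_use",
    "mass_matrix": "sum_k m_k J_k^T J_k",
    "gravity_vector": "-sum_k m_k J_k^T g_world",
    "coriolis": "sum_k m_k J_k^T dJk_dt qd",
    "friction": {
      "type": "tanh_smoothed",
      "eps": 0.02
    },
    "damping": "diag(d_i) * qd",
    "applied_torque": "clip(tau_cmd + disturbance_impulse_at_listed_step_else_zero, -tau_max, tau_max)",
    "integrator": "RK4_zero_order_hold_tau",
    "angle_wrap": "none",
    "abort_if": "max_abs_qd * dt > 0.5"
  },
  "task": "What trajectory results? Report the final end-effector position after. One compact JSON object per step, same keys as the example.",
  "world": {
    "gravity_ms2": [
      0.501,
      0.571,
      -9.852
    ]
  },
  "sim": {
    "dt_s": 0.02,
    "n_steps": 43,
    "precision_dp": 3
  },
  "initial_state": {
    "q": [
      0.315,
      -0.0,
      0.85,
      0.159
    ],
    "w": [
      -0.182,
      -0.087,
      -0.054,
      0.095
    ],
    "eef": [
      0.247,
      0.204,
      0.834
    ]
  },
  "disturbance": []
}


{"k":1,"q":[0.313,-0.002,0.854,0.165],"w":[-0.009,-0.13,0.466,0.382],"eef":[0.248,0.203,0.833],"\u03c4":[0.0,0.0,0.0,0.0]}
{"k":2,"q":[0.314,-0.005,0.868,0.173],"w":[0.07,-0.133,0.896,0.439],"eef":[0.251,0.203,0.83],"\u03c4":[0.0,0.0,0.0,0.0]}
{"k":3,"q":[0.316,-0.007,0.89,0.182],"w":[0.113,-0.115,1.292,0.423],"eef":[0.256,0.205,0.825],"\u03c4":[0.0,0.0,0.0,0.0]}
{"k":4,"q":[0.319,-0.009,0.92,0.19],"w":[0.14,-0.083,1.673,0.378],"eef":[0.263,0.209,0.817],"\u03c4":[0.0,0.0,0.0,0.0]}
{"k":5,"q":[0.322,-0.011,0.957,0.197],"w":[0.163,-0.037,2.045,0.321],"eef":[0.272,0.214,0.806],"\u03c4":[0.0,0.0,0.0,0.0]}
{"k":6,"q":[0.325,-0.011,1.002,0.203],"w":[0.192,0.021,2.414,0.256],"eef":[0.283,0.221,0.792],"\u03c4":[0.0,0.0,0.0,0.0]}
{"k":7,"q":[0.329,-0.01,1.054,0.207],"w":[0.236,0.089,2.784,0.183],"eef":[0.295,0.229,0.775],"\u03c4":[0.0,0.0,0.0,0.0]}
{"k":8,"q":[0.335,-0.007,1.113,0.21],"w":[0.293,0.179,3.153,0.101],"eef":[0.308,0.237,0.754],"\u03c4":[0.0,0.0,0.0,0.0]}
{"k":9,"q":[0.341,-0.003,1.18,0.211],"w":[0.375,0.292,3.525,0.021],"eef":[0.321,0.246,0.729],"\u03c4":[0.0,0.0,0.0,0.0]}
{"k":10,"q":[0.35,0.005,1.254,0.211],"w":[0.497,0.432,3.923,0.021],"eef":[0.335,0.256,0.7],"\u03c4":[0.0,0.0,0.0,0.0]}
{"k":11,"q":[0.361,0.015,1.336,0.21],"w":[0.659,0.603,4.314,-0.044],"eef":[0.349,0.264,0.666],"\u03c4":[0.0,0.0,0.0,0.0]}
{"k":12,"q":[0.377,0.029,1.427,0.209],"w":[0.883,0.807,4.725,-0.094],"eef":[0.362,0.272,0.628],"\u03c4":[0.0,0.0,0.0,0.0]}
{"k":13,"q":[0.397,0.047,1.525,0.206],"w":[1.185,1.042,5.141,-0.218],"eef":[0.373,0.278,0.585],"\u03c4":[0.0,0.0,0.0,0.0]}
{"k":14,"q":[0.425,0.071,1.632,0.2],"w":[1.596,1.302,5.581,-0.396],"eef":[0.381,0.282,0.537],"\u03c4":[0.0,0.0,0.0,0.0]}
{"k":15,"q":[0.462,0.1,1.749,0.19],"w":[2.156,1.574,6.062,-0.628],"eef":[0.386,0.282,0.485],"\u03c4":[0.0,0.0,0.0,0.0]}
{"k":16,"q":[0.512,0.134,1.875,0.174],"w":[2.913,1.829,6.607,-0.927],"eef":[0.386,0.277,0.43],"\u03c4":[0.0,0.0,0.0,0.0]}
{"k":17,"q":[0.58,0.172,2.014,0.152],"w":[3.93,2.02,7.238,-1.322],"eef":[0.38,0.267,0.373],"\u03c4":[0.0,0.0,0.0,0.0]}
{"k":18,"q":[0.672,0.214,2.165,0.12],"w":[5.27,2.063,7.967,-1.852],"eef":[0.368,0.25,0.317],"\u03c4":[0.0,0.0,0.0,0.0]}
{"k":19,"q":[0.793,0.253,2.333,0.077],"w":[6.961,1.84,8.768,-2.567],"eef":[0.351,0.226,0.264],"\u03c4":[0.0,0.0,0.0,0.0]}
{"k":20,"q":[0.952,0.285,2.516,0.016],"w":[8.895,1.219,9.527,-3.502],"eef":[0.329,0.194,0.219],"\u03c4":[0.0,0.0,0.0,0.0]}
{"k":21,"q":[1.147,0.299,2.711,-0.064],"w":[10.461,0.107,9.875,-4.597],"eef":[0.309,0.158,0.185],"\u03c4":[0.0,0.0,0.0,0.0]}
{"k":22,"q":[1.352,0.286,2.9,-0.164],"w":[9.271,-1.344,8.565,-5.166],"eef":[0.298,0.121,0.165],"\u03c4":[0.0,0.0,0.0,0.0]}
{"k":23,"q":[1.481,0.249,3.035,-0.254],"w":[3.254,-2.191,4.719,-3.539],"eef":[0.296,0.089,0.156],"\u03c4":[0.0,0.0,0.0,0.0]}
{"k":24,"q":[1.494,0.204,3.098,-0.303],"w":[-1.162,-2.312,2.126,-1.506],"eef":[0.297,0.062,0.147],"\u03c4":[0.0,0.0,0.0,0.0]}
{"k":25,"q":[1.452,0.157,3.13,-0.322],"w":[-2.458,-2.4,1.436,-0.589],"eef":[0.296,0.039,0.138],"\u03c4":[0.0,0.0,0.0,0.0]}
{"k":26,"q":[1.399,0.108,3.157,-0.329],"w":[-2.529,-2.561,1.464,-0.25],"eef":[0.293,0.018,0.127],"\u03c4":[0.0,0.0,0.0,0.0]}
{"k":27,"q":[1.349,0.055,3.187,-0.332],"w":[-2.307,-2.767,1.647,-0.119],"eef":[0.288,-0.002,0.116],"\u03c4":[0.0,0.0,0.0,0.0]}
{"k":28,"q":[1.304,-0.003,3.221,-0.334],"w":[-2.076,-3.002,1.823,-0.065],"eef":[0.281,-0.021,0.105],"\u03c4":[0.0,0.0,0.0,0.0]}
{"k":29,"q":[1.265,-0.066,3.259,-0.335],"w":[-1.872,-3.267,1.981,-0.04],"eef":[0.273,-0.038,0.093],"\u03c4":[0.0,0.0,0.0,0.0]}
{"k":30,"q":[1.229,-0.134,3.3,-0.335],"w":[-1.684,-3.563,2.135,-0.035],"eef":[0.264,-0.054,0.08],"\u03c4":[0.0,0.0,0.0,0.0]}
{"k":31,"q":[1.197,-0.208,3.345,-0.336],"w":[-1.521,-3.891,2.283,-0.044],"eef":[0.253,-0.068,0.067],"\u03c4":[0.0,0.0,0.0,0.0]}
{"k":32,"q":[1.168,-0.29,3.392,-0.336],"w":[-1.391,-4.254,2.434,-0.047],"eef":[0.241,-0.081,0.053],"\u03c4":[0.0,0.0,0.0,0.0]}
{"k":33,"q":[1.141,-0.379,3.442,-0.336],"w":[-1.293,-4.651,2.593,-0.045],"eef":[0.228,-0.092,0.038],"\u03c4":[0.0,0.0,0.0,0.0]}
{"k":34,"q":[1.116,-0.476,3.496,-0.337],"w":[-1.23,-5.086,2.771,-0.044],"eef":[0.214,-0.101,0.023],"\u03c4":[0.0,0.0,0.0,0.0]}
{"k":35,"q":[1.091,-0.582,3.554,-0.337],"w":[-1.206,-5.56,2.98,-0.032],"eef":[0.198,-0.109,0.007],"\u03c4":[0.0,0.0,0.0,0.0]}
{"k":36,"q":[1.067,-0.699,3.616,-0.336],"w":[-1.228,-6.075,3.237,-0.013],"eef":[0.182,-0.116,-0.01],"\u03c4":[0.0,0.0,0.0,0.0]}
{"k":37,"q":[1.042,-0.826,3.684,-0.336],"w":[-1.308,-6.632,3.556,-0.005],"eef":[0.164,-0.121,-0.028],"\u03c4":[0.0,0.0,0.0,0.0]}
{"k":38,"q":[1.014,-0.964,3.759,-0.336],"w":[-1.464,-7.234,3.959,-0.024],"eef":[0.146,-0.125,-0.046],"\u03c4":[0.0,0.0,0.0,0.0]}
{"k":39,"q":[0.983,-1.115,3.843,-0.336],"w":[-1.72,-7.877,4.474,-0.091],"eef":[0.128,-0.127,-0.066],"\u03c4":[0.0,0.0,0.0,0.0]}
{"k":40,"q":[0.945,-1.28,3.939,-0.338],"w":[-2.119,-8.551,5.145,-0.148],"eef":[0.11,-0.129,-0.087],"\u03c4":[0.0,0.0,0.0,0.0]}
{"k":41,"q":[0.897,-1.458,4.05,-0.343],"w":[-2.716,-9.236,5.955,-0.386],"eef":[0.093,-0.128,-0.11],"\u03c4":[0.0,0.0,0.0,0.0]}
{"k":42,"q":[0.834,-1.649,4.178,-0.355],"w":[-3.586,-9.877,6.89,-0.776],"eef":[0.08,-0.124,-0.135],"\u03c4":[0.0,0.0,0.0,0.0]}
{"k":43,"q":[0.751,-1.852,4.325,-0.374],"w":[-4.795,-10.373,7.832,-1.208],"eef":[0.073,-0.114,-0.164]}
{"summary": "final eef position (m): 0.073 -0.114 -0.164"}


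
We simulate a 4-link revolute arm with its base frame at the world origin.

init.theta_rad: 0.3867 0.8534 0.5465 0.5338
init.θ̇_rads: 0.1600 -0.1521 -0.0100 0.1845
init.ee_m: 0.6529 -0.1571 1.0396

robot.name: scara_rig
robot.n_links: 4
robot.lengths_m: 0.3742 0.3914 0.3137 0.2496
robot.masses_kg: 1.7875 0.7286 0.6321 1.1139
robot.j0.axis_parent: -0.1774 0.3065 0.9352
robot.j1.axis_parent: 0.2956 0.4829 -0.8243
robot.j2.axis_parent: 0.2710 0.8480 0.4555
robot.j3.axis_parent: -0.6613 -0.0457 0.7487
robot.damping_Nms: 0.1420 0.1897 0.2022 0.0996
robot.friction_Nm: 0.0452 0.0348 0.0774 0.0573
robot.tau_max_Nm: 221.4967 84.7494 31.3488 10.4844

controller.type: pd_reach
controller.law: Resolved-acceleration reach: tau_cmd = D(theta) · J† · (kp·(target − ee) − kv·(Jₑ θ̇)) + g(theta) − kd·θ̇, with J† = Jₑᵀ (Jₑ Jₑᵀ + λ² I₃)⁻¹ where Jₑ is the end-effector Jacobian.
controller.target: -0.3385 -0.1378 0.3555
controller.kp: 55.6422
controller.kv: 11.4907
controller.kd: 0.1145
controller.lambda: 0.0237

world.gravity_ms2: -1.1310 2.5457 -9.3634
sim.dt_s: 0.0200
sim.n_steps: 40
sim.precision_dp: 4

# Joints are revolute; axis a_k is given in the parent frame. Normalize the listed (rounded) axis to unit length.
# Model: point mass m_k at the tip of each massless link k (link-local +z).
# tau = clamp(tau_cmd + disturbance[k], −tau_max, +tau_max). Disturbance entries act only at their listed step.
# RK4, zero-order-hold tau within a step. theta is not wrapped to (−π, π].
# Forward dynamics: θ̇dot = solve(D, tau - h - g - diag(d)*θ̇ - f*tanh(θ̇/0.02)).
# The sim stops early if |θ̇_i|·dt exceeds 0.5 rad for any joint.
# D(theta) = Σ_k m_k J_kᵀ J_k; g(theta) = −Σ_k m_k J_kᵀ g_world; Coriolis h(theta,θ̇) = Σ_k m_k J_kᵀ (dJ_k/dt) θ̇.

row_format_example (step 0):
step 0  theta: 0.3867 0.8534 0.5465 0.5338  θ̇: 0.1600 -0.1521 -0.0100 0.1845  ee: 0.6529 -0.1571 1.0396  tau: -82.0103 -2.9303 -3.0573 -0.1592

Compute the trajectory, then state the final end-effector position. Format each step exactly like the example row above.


step 1  theta: 0.3425 0.7706 0.6602 0.5823  θ̇: -4.4752 -7.5280 10.6298 3.6826  ee: 0.6436 -0.1538 1.0339  tau: -59.4808 -4.1644 -4.7975 0.0938
step 2  theta: 0.2253 0.5983 0.9070 0.6265  θ̇: -7.2090 -9.3208 13.5650 0.2908  ee: 0.6159 -0.1542 1.0170  tau: -39.7508 -6.0110 -5.1304 0.9507
step 3  theta: 0.0648 0.4191 1.1757 0.6035  θ̇: -8.8567 -8.5742 13.2645 -2.4370  ee: 0.5735 -0.1571 0.9911  tau: -24.6694 -5.2191 -4.0167 1.0259
step 4  theta: -0.1223 0.2616 1.4295 0.5447  θ̇: -9.8981 -7.2683 12.2182 -3.2666  ee: 0.5189 -0.1612 0.9590  tau: -12.3591 -3.9287 -2.7942 0.8158
step 5  theta: -0.3269 0.1297 1.6617 0.4811  θ̇: -10.6249 -6.0013 11.1131 -2.9859  ee: 0.4558 -0.1662 0.9231  tau: -3.1392 -3.2791 -2.0296 0.6976
step 6  theta: -0.5445 0.0216 1.8727 0.4271  θ̇: -11.1882 -4.8731 10.0717 -2.4030  ee: 0.3882 -0.1724 0.8854  tau: 3.2438 -3.4642 -1.6049 0.7635
step 7  theta: -0.7724 -0.0653 2.0640 0.3843  θ̇: -11.6289 -3.8405 9.1027 -1.9266  ee: 0.3196 -0.1799 0.8469  tau: 7.4296 -4.3015 -1.2152 0.9684
step 8  theta: -1.0078 -0.1319 2.2370 0.3492  θ̇: -11.9152 -2.8333 8.2072 -1.7026  ee: 0.2523 -0.1885 0.8083  tau: 10.0325 -5.4890 -0.6173 1.2343
step 9  theta: -1.2471 -0.1781 2.3930 0.3160  θ̇: -11.9769 -1.8025 7.3716 -1.7988  ee: 0.1875 -0.1976 0.7700  tau: 11.5379 -6.7224 0.3107 1.4946
step 10  theta: -1.4849 -0.2033 2.5330 0.2779  θ̇: -11.7392 -0.7597 6.5350 -2.2788  ee: 0.1258 -0.2066 0.7324  tau: 12.3273 -7.7568 1.5832 1.7065
step 11  theta: -1.7146 -0.2079 2.6559 0.2269  θ̇: -11.1461 0.1828 5.5647 -3.1494  ee: 0.0670 -0.2142 0.6960  tau: 12.7106 -8.4513 3.1307 1.8523
step 12  theta: -1.9290 -0.1961 2.7572 0.1567  θ̇: -10.1816 0.8247 4.3311 -4.1576  ee: 0.0112 -0.2191 0.6613  tau: 12.9302 -8.8036 4.8081 1.9249
step 13  theta: -2.1209 -0.1749 2.8323 0.0696  θ̇: -8.9208 1.0976 2.9549 -4.7175  ee: -0.0414 -0.2207 0.6293  tau: 13.1240 -8.9465 6.4160 1.9054
step 14  theta: -2.2859 -0.1512 2.8802 -0.0225  θ̇: -7.5248 1.1132 1.6921 -4.5762  ee: -0.0907 -0.2189 0.6003  tau: 13.2687 -9.0332 7.7705 1.8103
step 15  theta: -2.4229 -0.1288 2.9049 -0.1075  θ̇: -6.1521 1.0374 0.7078 -3.9723  ee: -0.1363 -0.2143 0.5745  tau: 13.2615 -9.1308 8.7704 1.6902
step 16  theta: -2.5334 -0.1082 2.9124 -0.1793  θ̇: -4.8987 0.9627 0.0208 -3.2534  ee: -0.1777 -0.2076 0.5516  tau: 13.0428 -9.2121 9.3946 1.5891
step 17  theta: -2.6206 -0.0887 2.9092 -0.2372  θ̇: -3.8314 0.9779 -0.3439 -2.5727  ee: -0.2146 -0.1995 0.5313  tau: 12.6261 -9.1952 9.6281 1.5165
step 18  theta: -2.6881 -0.0686 2.9004 -0.2830  θ̇: -2.9308 1.0190 -0.5299 -2.0511  ee: -0.2468 -0.1908 0.5132  tau: 12.0414 -9.1340 9.6077 1.4758
step 19  theta: -2.7392 -0.0476 2.8892 -0.3200  θ̇: -2.1927 1.0699 -0.5906 -1.6736  ee: -0.2744 -0.1821 0.4969  tau: 11.3539 -9.0367 9.4083 1.4599
step 20  theta: -2.7771 -0.0257 2.8776 -0.3505  θ̇: -1.6041 1.1194 -0.5659 -1.4043  ee: -0.2976 -0.1739 0.4823  tau: 10.6255 -8.9090 9.0912 1.4596
step 21  theta: -2.8045 -0.0030 2.8669 -0.3766  θ̇: -1.1443 1.1573 -0.4905 -1.2127  ee: -0.3169 -0.1664 0.4690  tau: 9.9039 -8.7573 8.7077 1.4677
step 22  theta: -2.8238 0.0204 2.8581 -0.3993  θ̇: -0.7902 1.1776 -0.3903 -1.0764  ee: -0.3327 -0.1598 0.4569  tau: 9.2213 -8.5867 8.2962 1.4793
step 23  theta: -2.8368 0.0439 2.8514 -0.4198  θ̇: -0.5203 1.1788 -0.2828 -0.9792  ee: -0.3453 -0.1542 0.4459  tau: 8.5957 -8.4019 7.8835 1.4914
step 24  theta: -2.8452 0.0674 2.8467 -0.4386  θ̇: -0.3160 1.1624 -0.1788 -0.9089  ee: -0.3552 -0.1496 0.4359  tau: 8.0343 -8.2074 7.4873 1.5019
step 25  theta: -2.8499 0.0903 2.8441 -0.4562  θ̇: -0.1619 1.1316 -0.0840 -0.8566  ee: -0.3628 -0.1458 0.4269  tau: 7.5377 -8.0077 7.1179 1.5100
step 26  theta: -2.8520 0.1125 2.8433 -0.4729  θ̇: -0.0447 1.0861 -0.0057 -0.8192  ee: -0.3684 -0.1427 0.4187  tau: 7.1040 -7.8104 6.7858 1.5153
step 27  theta: -2.8520 0.1335 2.8436 -0.4891  θ̇: 0.0476 1.0078 0.0341 -0.8081  ee: -0.3724 -0.1404 0.4114  tau: 6.7469 -7.6360 6.5204 1.5204
step 28  theta: -2.8504 0.1528 2.8446 -0.5051  θ̇: 0.1135 0.9258 0.0660 -0.7918  ee: -0.3751 -0.1386 0.4049  tau: 6.4472 -7.4634 6.2838 1.5220
step 29  theta: -2.8476 0.1706 2.8462 -0.5207  θ̇: 0.1611 0.8487 0.0949 -0.7677  ee: -0.3768 -0.1372 0.3991  tau: 6.1853 -7.2925 6.0665 1.5201
step 30  theta: -2.8441 0.1869 2.8484 -0.5357  θ̇: 0.1948 0.7767 0.1197 -0.7379  ee: -0.3776 -0.1362 0.3939  tau: 5.9572 -7.1275 5.8699 1.5155
step 31  theta: -2.8399 0.2017 2.8510 -0.5501  θ̇: 0.2180 0.7097 0.1396 -0.7042  ee: -0.3778 -0.1356 0.3895  tau: 5.7594 -6.9715 5.6949 1.5090
step 32  theta: -2.8354 0.2153 2.8540 -0.5638  θ̇: 0.2332 0.6473 0.1546 -0.6680  ee: -0.3774 -0.1352 0.3855  tau: 5.5887 -6.8262 5.5410 1.5012
step 33  theta: -2.8307 0.2277 2.8572 -0.5768  θ̇: 0.2421 0.5895 0.1649 -0.6305  ee: -0.3765 -0.1350 0.3822  tau: 5.4422 -6.6928 5.4075 1.4926
step 34  theta: -2.8258 0.2390 2.8606 -0.5890  θ̇: 0.2460 0.5361 0.1710 -0.5924  ee: -0.3754 -0.1350 0.3792  tau: 5.3172 -6.5716 5.2929 1.4838
step 35  theta: -2.8209 0.2492 2.8640 -0.6004  θ̇: 0.2461 0.4870 0.1734 -0.5546  ee: -0.3740 -0.1352 0.3767  tau: 5.2115 -6.4626 5.1958 1.4751
step 36  theta: -2.8160 0.2585 2.8675 -0.6111  θ̇: 0.2431 0.4417 0.1727 -0.5175  ee: -0.3724 -0.1354 0.3746  tau: 5.1228 -6.3654 5.1145 1.4668
step 37  theta: -2.8112 0.2670 2.8709 -0.6211  θ̇: 0.2377 0.4002 0.1695 -0.4816  ee: -0.3708 -0.1357 0.3727  tau: 5.0491 -6.2794 5.0473 1.4590
step 38  theta: -2.8065 0.2746 2.8743 -0.6304  θ̇: 0.2304 0.3623 0.1644 -0.4473  ee: -0.3691 -0.1360 0.3712  tau: 4.9888 -6.2038 4.9926 1.4519
step 39  theta: -2.8020 0.2815 2.8775 -0.6390  θ̇: 0.2215 0.3276 0.1577 -0.4146  ee: -0.3674 -0.1364 0.3698  tau: 4.9400 -6.1379 4.9489 1.4456
step 40  theta: -2.7977 0.2878 2.8806 -0.6470  θ̇: 0.2116 0.2959 0.1499 -0.3839  ee: -0.3657 -0.1368 0.3687
final ee position (m): -0.3657 -0.1368 0.3687


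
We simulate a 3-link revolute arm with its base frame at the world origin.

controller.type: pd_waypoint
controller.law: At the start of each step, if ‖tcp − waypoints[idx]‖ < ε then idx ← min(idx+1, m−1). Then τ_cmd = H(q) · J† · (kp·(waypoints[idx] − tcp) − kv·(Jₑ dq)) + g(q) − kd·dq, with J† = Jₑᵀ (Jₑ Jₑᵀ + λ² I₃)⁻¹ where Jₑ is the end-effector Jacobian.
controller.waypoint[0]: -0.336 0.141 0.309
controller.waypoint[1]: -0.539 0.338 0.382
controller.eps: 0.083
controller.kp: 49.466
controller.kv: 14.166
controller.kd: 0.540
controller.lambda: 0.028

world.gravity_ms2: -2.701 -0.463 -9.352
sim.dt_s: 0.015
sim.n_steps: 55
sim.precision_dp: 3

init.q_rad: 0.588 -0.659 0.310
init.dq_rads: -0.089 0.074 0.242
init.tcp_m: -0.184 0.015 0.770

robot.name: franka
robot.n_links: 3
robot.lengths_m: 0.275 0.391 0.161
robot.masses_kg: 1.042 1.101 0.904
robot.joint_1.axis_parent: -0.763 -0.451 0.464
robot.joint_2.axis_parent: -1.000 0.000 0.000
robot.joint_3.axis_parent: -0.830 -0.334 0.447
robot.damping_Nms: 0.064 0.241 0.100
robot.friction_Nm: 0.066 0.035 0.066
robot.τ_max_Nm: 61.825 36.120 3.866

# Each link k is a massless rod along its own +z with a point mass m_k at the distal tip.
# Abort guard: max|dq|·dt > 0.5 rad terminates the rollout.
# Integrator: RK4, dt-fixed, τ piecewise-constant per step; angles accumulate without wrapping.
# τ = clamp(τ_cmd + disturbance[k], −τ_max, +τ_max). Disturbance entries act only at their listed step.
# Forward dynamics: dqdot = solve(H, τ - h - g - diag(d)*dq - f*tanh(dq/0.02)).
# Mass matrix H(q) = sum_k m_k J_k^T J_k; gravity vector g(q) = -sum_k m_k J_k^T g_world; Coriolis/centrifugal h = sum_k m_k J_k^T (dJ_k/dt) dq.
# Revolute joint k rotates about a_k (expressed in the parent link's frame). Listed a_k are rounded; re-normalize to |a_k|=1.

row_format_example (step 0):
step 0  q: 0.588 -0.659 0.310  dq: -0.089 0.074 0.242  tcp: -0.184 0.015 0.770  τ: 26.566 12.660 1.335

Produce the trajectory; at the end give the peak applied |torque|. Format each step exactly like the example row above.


step 1  q: 0.601 -0.668 0.299  dq: 1.780 -1.323 -1.578  tcp: -0.185 0.016 0.768  τ: 22.867 12.738 1.900
step 2  q: 0.638 -0.696 0.274  dq: 3.145 -2.332 -1.806  tcp: -0.190 0.018 0.764  τ: 18.706 11.687 1.427
step 3  q: 0.693 -0.736 0.244  dq: 4.236 -2.999 -2.108  tcp: -0.198 0.022 0.757  τ: 12.874 9.132 1.045
step 4  q: 0.762 -0.784 0.213  dq: 5.003 -3.388 -2.069  tcp: -0.208 0.028 0.747  τ: 5.601 5.315 0.524
step 5  q: 0.840 -0.836 0.185  dq: 5.418 -3.519 -1.743  tcp: -0.219 0.037 0.736  τ: -1.212 1.339 -0.050
step 6  q: 0.923 -0.888 0.162  dq: 5.539 -3.458 -1.343  tcp: -0.230 0.048 0.724  τ: -6.432 -2.011 -0.533
step 7  q: 1.005 -0.939 0.144  dq: 5.462 -3.291 -0.984  tcp: -0.242 0.059 0.710  τ: -9.982 -4.510 -0.875
step 8  q: 1.086 -0.987 0.132  dq: 5.274 -3.091 -0.689  tcp: -0.252 0.071 0.697  τ: -12.209 -6.223 -1.095
step 9  q: 1.163 -1.032 0.124  dq: 5.034 -2.899 -0.447  tcp: -0.263 0.083 0.683  τ: -13.494 -7.308 -1.224
step 10  q: 1.237 -1.074 0.118  dq: 4.776 -2.731 -0.248  tcp: -0.272 0.094 0.670  τ: -14.144 -7.924 -1.292
step 11  q: 1.306 -1.114 0.116  dq: 4.520 -2.591 -0.082  tcp: -0.281 0.104 0.657  τ: -14.376 -8.206 -1.315
step 12  q: 1.372 -1.152 0.116  dq: 4.273 -2.466 -0.012  tcp: -0.288 0.114 0.644  τ: -14.333 -8.255 -1.264
step 13  q: 1.434 -1.188 0.116  dq: 4.040 -2.365 0.068  tcp: -0.295 0.122 0.632  τ: -14.128 -8.153 -1.214
step 14  q: 1.493 -1.223 0.118  dq: 3.820 -2.272 0.091  tcp: -0.300 0.130 0.620  τ: -13.819 -7.951 -1.124
step 15  q: 1.549 -1.256 0.120  dq: 3.615 -2.203 0.185  tcp: -0.305 0.137 0.608  τ: -13.461 -7.691 -1.085
step 16  q: 1.602 -1.289 0.123  dq: 3.423 -2.139 0.256  tcp: -0.309 0.143 0.597  τ: -13.071 -7.395 -1.033
step 17  q: 1.652 -1.320 0.127  dq: 3.243 -2.078 0.317  tcp: -0.312 0.149 0.587  τ: -12.671 -7.083 -0.982
step 18  q: 1.699 -1.351 0.133  dq: 3.074 -2.021 0.370  tcp: -0.314 0.154 0.577  τ: -12.273 -6.767 -0.930
step 19  q: 1.744 -1.381 0.138  dq: 2.916 -1.964 0.415  tcp: -0.316 0.159 0.567  τ: -11.887 -6.456 -0.881
step 20  q: 1.787 -1.410 0.145  dq: 2.768 -1.909 0.453  tcp: -0.317 0.163 0.558  τ: -11.518 -6.156 -0.833
step 21  q: 1.827 -1.438 0.152  dq: 2.629 -1.854 0.485  tcp: -0.318 0.166 0.549  τ: -11.169 -5.872 -0.788
step 22  q: 1.866 -1.466 0.160  dq: 2.498 -1.799 0.513  tcp: -0.318 0.170 0.540  τ: -10.843 -5.604 -0.747
step 23  q: 1.902 -1.492 0.167  dq: 2.377 -1.744 0.537  tcp: -0.318 0.173 0.533  τ: -10.539 -5.356 -0.708
step 24  q: 1.937 -1.518 0.176  dq: 2.262 -1.690 0.557  tcp: -0.318 0.176 0.525  τ: -10.259 -5.126 -0.673
step 25  q: 1.970 -1.543 0.184  dq: 2.155 -1.635 0.574  tcp: -0.317 0.178 0.518  τ: -10.000 -4.915 -0.641
step 26  q: 2.002 -1.567 0.193  dq: 2.055 -1.582 0.588  tcp: -0.316 0.181 0.511  τ: -9.763 -4.722 -0.612
step 27  q: 2.032 -1.590 0.202  dq: 1.960 -1.528 0.600  tcp: -0.315 0.183 0.504  τ: -9.547 -4.547 -0.587
step 28  q: 2.061 -1.613 0.211  dq: 1.872 -1.476 0.610  tcp: -0.314 0.185 0.497  τ: -9.348 -4.389 -0.564
step 29  q: 2.088 -1.635 0.220  dq: 1.788 -1.423 0.618  tcp: -0.313 0.187 0.491  τ: -9.168 -4.246 -0.543
step 30  q: 2.114 -1.656 0.229  dq: 1.710 -1.372 0.625  tcp: -0.312 0.189 0.485  τ: -9.003 -4.118 -0.526
step 31  q: 2.140 -1.676 0.239  dq: 1.636 -1.322 0.630  tcp: -0.310 0.190 0.480  τ: -8.852 -4.004 -0.510
step 32  q: 2.164 -1.695 0.248  dq: 1.566 -1.272 0.634  tcp: -0.309 0.192 0.474  τ: -8.715 -3.902 -0.496
step 33  q: 2.187 -1.714 0.258  dq: 1.500 -1.224 0.638  tcp: -0.308 0.193 0.469  τ: -8.590 -3.812 -0.485
step 34  q: 2.209 -1.732 0.267  dq: 1.438 -1.177 0.640  tcp: -0.306 0.195 0.464  τ: -8.475 -3.732 -0.475
step 35  q: 2.230 -1.749 0.277  dq: 1.378 -1.131 0.642  tcp: -0.305 0.196 0.459  τ: -8.370 -3.662 -0.466
step 36  q: 2.250 -1.766 0.287  dq: 1.322 -1.086 0.643  tcp: -0.304 0.197 0.455  τ: -8.274 -3.601 -0.459
step 37  q: 2.269 -1.782 0.296  dq: 1.269 -1.042 0.643  tcp: -0.303 0.198 0.450  τ: -8.185 -3.547 -0.453
step 38  q: 2.288 -1.797 0.306  dq: 1.218 -0.999 0.643  tcp: -0.301 0.199 0.446  τ: -8.104 -3.500 -0.448
step 39  q: 2.306 -1.812 0.316  dq: 1.169 -0.958 0.642  tcp: -0.300 0.200 0.441  τ: -8.028 -3.460 -0.444
step 40  q: 2.323 -1.826 0.325  dq: 1.123 -0.918 0.641  tcp: -0.299 0.201 0.437  τ: -7.959 -3.425 -0.442
step 41  q: 2.340 -1.839 0.335  dq: 1.079 -0.879 0.640  tcp: -0.298 0.202 0.433  τ: -7.894 -3.396 -0.439
step 42  q: 2.356 -1.852 0.344  dq: 1.037 -0.842 0.638  tcp: -0.297 0.203 0.430  τ: -7.833 -3.371 -0.438
step 43  q: 2.371 -1.865 0.354  dq: 0.996 -0.806 0.636  tcp: -0.297 0.204 0.426  τ: -7.777 -3.350 -0.437
step 44  q: 2.385 -1.877 0.363  dq: 0.957 -0.771 0.633  tcp: -0.296 0.204 0.422  τ: -7.724 -3.332 -0.437
step 45  q: 2.400 -1.888 0.373  dq: 0.920 -0.737 0.631  tcp: -0.295 0.205 0.419  τ: -7.674 -3.318 -0.437
step 46  q: 2.413 -1.899 0.382  dq: 0.884 -0.705 0.628  tcp: -0.295 0.206 0.416  τ: -7.627 -3.307 -0.438
step 47  q: 2.426 -1.909 0.392  dq: 0.849 -0.674 0.625  tcp: -0.294 0.206 0.413  τ: -7.583 -3.299 -0.439
step 48  q: 2.439 -1.919 0.401  dq: 0.816 -0.644 0.621  tcp: -0.294 0.207 0.409  τ: -7.541 -3.292 -0.440
step 49  q: 2.451 -1.928 0.410  dq: 0.784 -0.615 0.618  tcp: -0.293 0.207 0.406  τ: -7.501 -3.288 -0.442
step 50  q: 2.462 -1.937 0.420  dq: 0.754 -0.587 0.614  tcp: -0.293 0.208 0.404  τ: -7.464 -3.285 -0.444
step 51  q: 2.473 -1.946 0.429  dq: 0.724 -0.560 0.610  tcp: -0.293 0.208 0.401  τ: -7.428 -3.284 -0.446
step 52  q: 2.484 -1.954 0.438  dq: 0.695 -0.535 0.606  tcp: -0.293 0.208 0.398  τ: -7.393 -3.284 -0.448
step 53  q: 2.494 -1.962 0.447  dq: 0.668 -0.510 0.602  tcp: -0.292 0.209 0.395  τ: -7.361 -3.285 -0.450
step 54  q: 2.504 -1.969 0.456  dq: 0.641 -0.486 0.598  tcp: -0.292 0.209 0.393  τ: -7.329 -3.287 -0.453
step 55  q: 2.513 -1.977 0.465  dq: 0.616 -0.464 0.594  tcp: -0.292 0.209 0.391
max |τ| (N·m): 26.566


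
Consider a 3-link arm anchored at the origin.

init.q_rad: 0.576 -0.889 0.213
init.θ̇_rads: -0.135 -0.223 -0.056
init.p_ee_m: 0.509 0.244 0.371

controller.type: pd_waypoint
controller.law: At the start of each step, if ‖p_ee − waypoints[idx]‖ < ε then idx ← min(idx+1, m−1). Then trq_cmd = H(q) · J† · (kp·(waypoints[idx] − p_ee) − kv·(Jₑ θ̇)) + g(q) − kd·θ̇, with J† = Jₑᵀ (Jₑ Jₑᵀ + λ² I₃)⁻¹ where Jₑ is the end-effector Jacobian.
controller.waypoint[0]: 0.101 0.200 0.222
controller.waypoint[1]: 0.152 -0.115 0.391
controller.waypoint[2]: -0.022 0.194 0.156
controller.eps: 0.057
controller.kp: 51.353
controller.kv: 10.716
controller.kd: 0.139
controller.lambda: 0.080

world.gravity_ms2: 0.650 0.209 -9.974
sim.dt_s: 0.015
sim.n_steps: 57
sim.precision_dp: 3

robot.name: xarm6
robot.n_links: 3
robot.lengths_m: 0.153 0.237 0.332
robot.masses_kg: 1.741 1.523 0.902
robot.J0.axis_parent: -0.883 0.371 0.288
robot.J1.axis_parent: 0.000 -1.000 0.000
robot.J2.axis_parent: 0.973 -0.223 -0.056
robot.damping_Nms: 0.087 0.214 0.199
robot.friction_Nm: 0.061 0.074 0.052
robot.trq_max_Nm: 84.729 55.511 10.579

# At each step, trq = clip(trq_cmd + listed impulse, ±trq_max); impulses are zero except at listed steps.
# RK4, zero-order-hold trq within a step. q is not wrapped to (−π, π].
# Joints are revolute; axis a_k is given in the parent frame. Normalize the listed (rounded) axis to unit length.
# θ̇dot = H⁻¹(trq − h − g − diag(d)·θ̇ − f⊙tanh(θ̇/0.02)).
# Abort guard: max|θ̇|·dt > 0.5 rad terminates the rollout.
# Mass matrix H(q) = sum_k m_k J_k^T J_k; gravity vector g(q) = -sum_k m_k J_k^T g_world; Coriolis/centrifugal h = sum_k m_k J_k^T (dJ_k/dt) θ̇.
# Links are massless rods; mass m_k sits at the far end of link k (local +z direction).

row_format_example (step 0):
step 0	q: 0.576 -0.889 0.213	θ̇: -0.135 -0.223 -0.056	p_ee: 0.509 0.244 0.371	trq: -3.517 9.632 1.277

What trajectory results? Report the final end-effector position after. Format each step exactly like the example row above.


step 1	q: 0.577 -0.891 0.216	θ̇: 0.219 -0.030 0.452	p_ee: 0.509 0.243 0.370	trq: -3.592 9.092 1.290
step 2	q: 0.582 -0.890 0.226	θ̇: 0.540 0.127 0.898	p_ee: 0.509 0.243 0.370	trq: -3.399 8.593 1.342
step 3	q: 0.593 -0.887 0.243	θ̇: 0.860 0.260 1.348	p_ee: 0.508 0.244 0.370	trq: -2.974 8.100 1.415
step 4	q: 0.608 -0.882 0.267	θ̇: 1.200 0.376 1.840	p_ee: 0.507 0.246 0.370	trq: -2.371 7.599 1.503
step 5	q: 0.629 -0.876 0.299	θ̇: 1.570 0.475 2.398	p_ee: 0.505 0.248 0.371	trq: -1.686 7.087 1.607
step 6	q: 0.656 -0.868 0.340	θ̇: 1.977 0.560 3.029	p_ee: 0.503 0.251 0.371	trq: -1.088 6.574 1.734
step 7	q: 0.689 -0.859 0.390	θ̇: 2.412 0.627 3.720	p_ee: 0.499 0.255 0.370	trq: -0.817 6.083 1.893
step 8	q: 0.728 -0.850 0.452	θ̇: 2.851 0.673 4.424	p_ee: 0.494 0.259 0.369	trq: -1.131 5.655 2.090
step 9	q: 0.774 -0.839 0.523	θ̇: 3.260 0.696 5.075	p_ee: 0.488 0.263 0.367	trq: -2.178 5.319 2.324
step 10	q: 0.826 -0.829 0.603	θ̇: 3.597 0.697 5.597	p_ee: 0.481 0.268 0.364	trq: -3.890 5.082 2.573
step 11	q: 0.881 -0.819 0.690	θ̇: 3.832 0.682 5.939	p_ee: 0.471 0.273 0.360	trq: -6.000 4.921 2.809
step 12	q: 0.940 -0.809 0.780	θ̇: 3.958 0.658 6.091	p_ee: 0.460 0.278 0.354	trq: -8.184 4.800 3.001
step 13	q: 0.999 -0.799 0.871	θ̇: 3.983 0.631 6.076	p_ee: 0.448 0.283 0.348	trq: -10.190 4.689 3.128
step 14	q: 1.059 -0.790 0.961	θ̇: 3.926 0.607 5.937	p_ee: 0.434 0.288 0.340	trq: -11.881 4.577 3.184
step 15	q: 1.117 -0.781 1.049	θ̇: 3.810 0.588 5.716	p_ee: 0.420 0.293 0.332	trq: -13.216 4.460 3.172
step 16	q: 1.172 -0.772 1.132	θ̇: 3.652 0.574 5.449	p_ee: 0.405 0.297 0.323	trq: -14.210 4.342 3.103
step 17	q: 1.226 -0.764 1.212	θ̇: 3.468 0.562 5.160	p_ee: 0.390 0.301 0.314	trq: -14.908 4.227 2.987
step 18	q: 1.276 -0.755 1.287	θ̇: 3.268 0.552 4.868	p_ee: 0.374 0.304 0.305	trq: -15.357 4.119 2.837
step 19	q: 1.324 -0.747 1.358	θ̇: 3.060 0.542 4.582	p_ee: 0.359 0.306 0.296	trq: -15.607 4.018 2.663
step 20	q: 1.368 -0.739 1.424	θ̇: 2.849 0.531 4.308	p_ee: 0.345 0.307 0.288	trq: -15.699 3.927 2.473
step 21	q: 1.409 -0.731 1.487	θ̇: 2.638 0.517 4.049	p_ee: 0.330 0.308 0.280	trq: -15.669 3.844 2.274
step 22	q: 1.447 -0.724 1.546	θ̇: 2.430 0.502 3.806	p_ee: 0.317 0.308 0.272	trq: -15.546 3.767 2.072
step 23	q: 1.482 -0.716 1.601	θ̇: 2.227 0.484 3.578	p_ee: 0.303 0.308 0.265	trq: -15.355 3.697 1.870
step 24	q: 1.514 -0.709 1.653	θ̇: 2.031 0.465 3.365	p_ee: 0.291 0.307 0.258	trq: -15.113 3.631 1.671
step 25	q: 1.543 -0.702 1.702	θ̇: 1.841 0.446 3.165	p_ee: 0.279 0.305 0.252	trq: -14.836 3.569 1.479
step 26	q: 1.569 -0.696 1.748	θ̇: 1.660 0.427 2.977	p_ee: 0.267 0.302 0.246	trq: -14.536 3.509 1.294
step 27	q: 1.593 -0.689 1.791	θ̇: 1.487 0.409 2.799	p_ee: 0.256 0.300 0.241	trq: -14.223 3.451 1.117
step 28	q: 1.614 -0.683 1.832	θ̇: 1.322 0.392 2.631	p_ee: 0.246 0.297 0.236	trq: -13.903 3.396 0.951
step 29	q: 1.633 -0.678 1.870	θ̇: 1.167 0.378 2.471	p_ee: 0.236 0.293 0.232	trq: -13.584 3.341 0.794
step 30	q: 1.649 -0.672 1.906	θ̇: 1.022 0.367 2.319	p_ee: 0.227 0.290 0.228	trq: -13.267 3.288 0.647
step 31	q: 1.663 -0.667 1.940	θ̇: 0.886 0.359 2.174	p_ee: 0.218 0.286 0.225	trq: -12.959 3.236 0.510
step 32	q: 1.676 -0.661 1.971	θ̇: 0.759 0.353 2.035	p_ee: 0.210 0.282 0.222	trq: -12.659 3.185 0.383
step 33	q: 1.686 -0.656 2.001	θ̇: 0.642 0.351 1.902	p_ee: 0.202 0.278 0.220	trq: -12.372 3.135 0.265
step 34	q: 1.695 -0.651 2.028	θ̇: 0.535 0.352 1.775	p_ee: 0.195 0.274 0.218	trq: -12.097 3.087 0.157
step 35	q: 1.702 -0.645 2.054	θ̇: 0.437 0.355 1.653	p_ee: 0.189 0.270 0.216	trq: -11.835 3.039 0.058
step 36	q: 1.708 -0.640 2.078	θ̇: 0.348 0.360 1.537	p_ee: 0.182 0.266 0.214	trq: -11.588 2.994 -0.033
step 37	q: 1.713 -0.635 2.100	θ̇: 0.268 0.366 1.426	p_ee: 0.176 0.262 0.213	trq: -11.356 2.949 -0.117
step 38	q: 1.716 -0.629 2.121	θ̇: 0.197 0.374 1.320	p_ee: 0.171 0.258 0.212	trq: -11.138 2.907 -0.193
step 39	q: 1.719 -0.623 2.140	θ̇: 0.133 0.382 1.220	p_ee: 0.166 0.254 0.212	trq: -10.934 2.865 -0.262
step 40	q: 1.720 -0.618 2.157	θ̇: 0.078 0.391 1.124	p_ee: 0.161 0.250 0.211	trq: -10.745 2.826 -0.325
step 41	q: 1.721 -0.612 2.174	θ̇: 0.029 0.399 1.034	p_ee: 0.157 0.246 0.211	trq: -10.571 2.789 -0.383
step 42	q: 1.721 -0.606 2.188	θ̇: -0.010 0.408 0.949	p_ee: 0.153 0.243 0.210	trq: -10.417 2.754 -0.435
step 43	q: 1.721 -0.599 2.202	θ̇: -0.041 0.418 0.870	p_ee: 0.149 0.240 0.210	trq: -10.287 2.723 -0.482
step 44	q: 1.720 -0.593 2.215	θ̇: -0.066 0.426 0.796	p_ee: 0.146 0.236 0.210	trq: -10.171 2.694 -0.525
step 45	q: 1.719 -0.587 2.226	θ̇: -0.086 0.433 0.727	p_ee: 0.143 0.233 0.210	trq: -26.153 3.834 1.583
step 46	q: 1.712 -0.583 2.238	θ̇: -0.848 0.034 0.811	p_ee: 0.140 0.229 0.211	trq: -23.590 3.536 1.103
step 47	q: 1.694 -0.585 2.250	θ̇: -1.496 -0.273 0.843	p_ee: 0.136 0.222 0.215	trq: -21.356 3.280 0.629
step 48	q: 1.668 -0.591 2.262	θ̇: -2.048 -0.510 0.819	p_ee: 0.133 0.214 0.220	trq: -19.384 3.057 0.185
step 49	q: 1.634 -0.600 2.274	θ̇: -2.514 -0.686 0.741	p_ee: 0.130 0.204 0.226	trq: -17.614 2.856 -0.213
step 50	q: 1.593 -0.611 2.284	θ̇: -2.900 -0.807 0.614	p_ee: 0.127 0.193 0.234	trq: -15.997 2.666 -0.559
step 51	q: 1.547 -0.624 2.292	θ̇: -3.212 -0.882 0.449	p_ee: 0.124 0.181 0.242	trq: -14.496 2.479 -0.849
step 52	q: 1.497 -0.637 2.298	θ̇: -3.454 -0.918 0.255	p_ee: 0.122 0.168 0.251	trq: -13.088 2.294 -1.085
step 53	q: 1.444 -0.651 2.300	θ̇: -3.629 -0.925 0.045	p_ee: 0.120 0.154 0.260	trq: -11.760 2.112 -1.269
step 54	q: 1.389 -0.665 2.299	θ̇: -3.742 -0.914 -0.158	p_ee: 0.117 0.140 0.270	trq: -10.507 1.937 -1.422
step 55	q: 1.332 -0.678 2.295	θ̇: -3.797 -0.892 -0.357	p_ee: 0.116 0.126 0.279	trq: -9.332 1.782 -1.537
step 56	q: 1.275 -0.692 2.288	θ̇: -3.801 -0.862 -0.547	p_ee: 0.114 0.111 0.288	trq: -8.241 1.654 -1.618
step 57	q: 1.219 -0.704 2.279	θ̇: -3.760 -0.830 -0.720	p_ee: 0.113 0.097 0.298
final p_ee position (m): 0.113 0.097 0.298


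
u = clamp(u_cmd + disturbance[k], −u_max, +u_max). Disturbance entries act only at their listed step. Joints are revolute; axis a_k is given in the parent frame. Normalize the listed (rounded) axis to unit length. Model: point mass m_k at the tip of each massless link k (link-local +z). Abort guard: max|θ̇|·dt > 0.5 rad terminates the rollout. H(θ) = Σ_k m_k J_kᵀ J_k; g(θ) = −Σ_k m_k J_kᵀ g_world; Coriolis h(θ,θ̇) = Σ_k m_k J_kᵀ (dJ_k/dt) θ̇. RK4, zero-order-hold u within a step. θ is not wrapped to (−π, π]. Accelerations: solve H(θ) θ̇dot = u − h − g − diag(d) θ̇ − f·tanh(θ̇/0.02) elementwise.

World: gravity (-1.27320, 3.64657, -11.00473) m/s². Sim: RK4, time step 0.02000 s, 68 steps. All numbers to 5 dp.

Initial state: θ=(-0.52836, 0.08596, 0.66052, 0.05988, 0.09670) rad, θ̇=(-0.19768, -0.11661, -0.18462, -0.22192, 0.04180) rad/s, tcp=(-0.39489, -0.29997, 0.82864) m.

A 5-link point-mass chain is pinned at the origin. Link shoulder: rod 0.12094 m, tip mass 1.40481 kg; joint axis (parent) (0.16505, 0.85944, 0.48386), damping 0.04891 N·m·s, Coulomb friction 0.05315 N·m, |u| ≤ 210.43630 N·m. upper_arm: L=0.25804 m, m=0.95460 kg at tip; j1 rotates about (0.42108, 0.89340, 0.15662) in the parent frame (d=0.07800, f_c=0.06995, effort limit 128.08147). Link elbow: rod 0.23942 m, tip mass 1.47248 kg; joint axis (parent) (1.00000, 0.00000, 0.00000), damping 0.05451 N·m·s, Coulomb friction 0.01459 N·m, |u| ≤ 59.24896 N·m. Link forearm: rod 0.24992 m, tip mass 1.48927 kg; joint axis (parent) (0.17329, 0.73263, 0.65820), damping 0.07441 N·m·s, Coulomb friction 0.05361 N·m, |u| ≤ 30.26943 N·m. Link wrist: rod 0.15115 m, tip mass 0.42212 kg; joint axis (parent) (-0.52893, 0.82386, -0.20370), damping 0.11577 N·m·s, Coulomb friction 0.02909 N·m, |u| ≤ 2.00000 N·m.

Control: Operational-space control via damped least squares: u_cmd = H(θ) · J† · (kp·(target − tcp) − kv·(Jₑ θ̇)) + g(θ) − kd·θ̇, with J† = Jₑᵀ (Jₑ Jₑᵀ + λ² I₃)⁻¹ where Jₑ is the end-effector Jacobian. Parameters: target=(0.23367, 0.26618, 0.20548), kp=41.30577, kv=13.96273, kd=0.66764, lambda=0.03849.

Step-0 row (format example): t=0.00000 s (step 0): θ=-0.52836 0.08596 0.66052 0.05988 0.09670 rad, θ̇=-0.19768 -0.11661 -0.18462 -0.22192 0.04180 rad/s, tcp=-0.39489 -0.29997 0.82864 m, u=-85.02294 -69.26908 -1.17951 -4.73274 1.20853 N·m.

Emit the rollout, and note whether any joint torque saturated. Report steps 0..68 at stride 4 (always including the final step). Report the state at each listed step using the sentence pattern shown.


t=0.08000 s (step 4): θ=-0.65889 -0.10761 0.84500 0.68424 0.27237 rad, θ̇=-3.99796 -0.74026 3.44263 9.60200 -1.04451 rad/s, tcp=-0.42993 -0.24186 0.76957 m, u=47.43671 35.71129 5.96643 4.48726 2.00000 N·m.
t=0.16000 s (step 8): θ=-0.90769 -0.15653 1.22045 1.27960 0.43661 rad, θ̇=-2.51265 -0.03038 5.78479 7.25234 0.31582 rad/s, tcp=-0.48089 -0.17753 0.64701 m, u=66.31811 45.90696 6.64087 3.02418 0.16134 N·m.
t=0.24000 s (step 12): θ=-0.94865 -0.21597 1.79217 1.83209 0.60364 rad, θ̇=1.68366 -1.12739 8.37803 8.33411 2.00032 rad/s, tcp=-0.45989 -0.18095 0.54071 m, u=59.15487 30.74863 0.11464 -1.64338 -1.46759 N·m.
t=0.32000 s (step 16): θ=-0.49586 -0.65410 2.38668 2.24018 0.74575 rad, θ̇=6.11875 -6.91519 5.50500 1.72799 -1.14677 rad/s, tcp=-0.33410 -0.23717 0.48874 m, u=-17.55370 -11.48258 -8.35009 2.97909 1.01441 N·m.
t=0.40000 s (step 20): θ=-0.30913 -1.05692 2.82512 2.13493 0.72239 rad, θ̇=-1.09486 -2.67919 6.49241 -0.60113 -3.09073 rad/s, tcp=-0.20212 -0.24584 0.43615 m, u=-3.32448 -4.67561 -5.91144 0.99158 1.52283 N·m.
t=0.48000 s (step 24): θ=-0.48353 -1.21488 3.33471 2.05943 0.77995 rad, θ̇=-2.32255 -1.38617 6.19054 0.40733 -0.96389 rad/s, tcp=-0.11202 -0.18185 0.37427 m, u=5.86452 2.09935 -5.01971 -1.31818 0.17964 N·m.
t=0.56000 s (step 28): θ=-0.64220 -1.30622 3.76275 2.05603 0.83754 rad, θ̇=-1.31894 -0.96630 4.77014 0.69536 -1.58079 rad/s, tcp=-0.03476 -0.08764 0.35695 m, u=4.96474 3.25167 -6.83648 -0.08216 1.00256 N·m.
t=0.64000 s (step 32): θ=-0.73441 -1.35388 4.07641 2.04625 0.89165 rad, θ̇=-0.52007 -0.53088 3.48369 0.60964 -1.88641 rad/s, tcp=0.02607 0.00242 0.35320 m, u=4.31447 3.61044 -7.88518 0.73100 1.28633 N·m.
t=0.72000 s (step 36): θ=-0.77311 -1.37038 4.29973 2.03349 0.93750 rad, θ̇=0.02718 -0.22825 2.50814 0.53450 -1.89674 rad/s, tcp=0.07096 0.07567 0.34637 m, u=4.07506 3.92372 -8.21462 1.02123 1.23957 N·m.
t=0.80000 s (step 40): θ=-0.77269 -1.36975 4.45775 2.02481 0.97407 rad, θ̇=0.39263 -0.04686 1.81249 0.54494 -1.90829 rad/s, tcp=0.10346 0.13094 0.33534 m, u=4.09812 4.38643 -8.16122 1.07578 1.17550 N·m.
t=0.88000 s (step 44): θ=-0.74750 -1.35650 4.56907 2.02135 1.00480 rad, θ̇=0.62232 0.11754 1.31469 0.57064 -1.90510 rad/s, tcp=0.12708 0.17084 0.32189 m, u=4.27001 4.90438 -7.85968 1.01761 1.10049 N·m.
t=0.96000 s (step 48): θ=-0.70534 -1.33170 4.64667 2.02217 1.03052 rad, θ̇=0.77629 0.28031 0.95528 0.59252 -1.90553 rad/s, tcp=0.14506 0.19887 0.30754 m, u=4.46907 5.39798 -7.36432 0.87876 1.03167 N·m.
t=1.04000 s (step 52): θ=-0.65237 -1.29538 4.69985 2.02610 1.05162 rad, θ̇=0.87183 0.42789 0.68925 0.59119 -1.90364 rad/s, tcp=0.15941 0.21819 0.29303 m, u=4.66021 5.84596 -6.68277 0.67890 0.96835 N·m.
t=1.12000 s (step 56): θ=-0.59322 -1.24919 4.73489 2.03091 1.06842 rad, θ̇=0.92115 0.53883 0.49342 0.57745 -1.91566 rad/s, tcp=0.17123 0.23140 0.27883 m, u=4.78222 6.20538 -5.83174 0.42808 0.92588 N·m.
t=1.20000 s (step 60): θ=-0.53186 -1.19628 4.75654 2.03520 1.08178 rad, θ̇=0.92874 0.59797 0.35273 0.56052 -1.93583 rad/s, tcp=0.18110 0.24042 0.26514 m, u=4.80129 6.45131 -4.84966 0.14244 0.90235 N·m.
t=1.28000 s (step 64): θ=-0.47172 -1.14071 4.76845 2.03792 1.09259 rad, θ̇=0.90065 0.60089 0.25257 0.53427 -1.95797 rad/s, tcp=0.18925 0.24660 0.25217 m, u=4.71998 6.59068 -3.80296 -0.13801 0.89629 N·m.
t=1.36000 s (step 68): θ=-0.41545 -1.08659 4.77337 2.03803 1.10150 rad, θ̇=0.84663 0.55335 0.18273 0.49970 -1.98494 rad/s, tcp=0.19587 0.25091 0.24029 m.
any joint saturated: yes


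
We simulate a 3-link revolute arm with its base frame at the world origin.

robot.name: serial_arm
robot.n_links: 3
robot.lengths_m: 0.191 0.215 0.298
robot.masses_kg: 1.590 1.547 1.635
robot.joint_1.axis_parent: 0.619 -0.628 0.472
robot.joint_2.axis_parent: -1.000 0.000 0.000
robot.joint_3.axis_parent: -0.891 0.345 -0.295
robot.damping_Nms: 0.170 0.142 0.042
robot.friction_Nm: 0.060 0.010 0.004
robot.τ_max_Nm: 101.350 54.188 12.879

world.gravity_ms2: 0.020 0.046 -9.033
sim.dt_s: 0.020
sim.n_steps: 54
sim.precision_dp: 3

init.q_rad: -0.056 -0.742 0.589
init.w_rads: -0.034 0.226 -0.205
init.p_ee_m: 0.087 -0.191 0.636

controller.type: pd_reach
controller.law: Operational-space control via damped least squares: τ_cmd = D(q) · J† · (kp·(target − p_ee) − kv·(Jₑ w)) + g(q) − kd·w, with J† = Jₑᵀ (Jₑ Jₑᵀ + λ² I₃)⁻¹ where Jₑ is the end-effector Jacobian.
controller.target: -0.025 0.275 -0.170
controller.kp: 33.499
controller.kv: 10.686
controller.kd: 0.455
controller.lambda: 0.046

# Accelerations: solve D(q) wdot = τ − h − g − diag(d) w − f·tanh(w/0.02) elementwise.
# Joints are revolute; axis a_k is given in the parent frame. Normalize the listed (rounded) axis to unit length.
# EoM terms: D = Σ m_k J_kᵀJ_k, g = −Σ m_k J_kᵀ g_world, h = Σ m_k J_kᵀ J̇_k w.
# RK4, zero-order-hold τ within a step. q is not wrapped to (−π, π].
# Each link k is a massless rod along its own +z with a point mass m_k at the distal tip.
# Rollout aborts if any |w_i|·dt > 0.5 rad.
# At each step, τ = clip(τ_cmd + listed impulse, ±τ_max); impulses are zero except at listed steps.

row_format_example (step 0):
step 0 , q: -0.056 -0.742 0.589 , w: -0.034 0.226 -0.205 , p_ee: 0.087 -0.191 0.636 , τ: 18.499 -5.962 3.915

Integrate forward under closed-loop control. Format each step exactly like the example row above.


step 1 , q: -0.031 -0.747 0.645 , w: 2.466 -0.732 5.727 , p_ee: 0.087 -0.188 0.634 , τ: 15.087 -4.222 0.827
step 2 , q: 0.034 -0.766 0.791 , w: 4.078 -1.068 8.703 , p_ee: 0.086 -0.182 0.625 , τ: 8.252 -0.994 0.040
step 3 , q: 0.124 -0.787 0.975 , w: 4.846 -1.060 9.643 , p_ee: 0.081 -0.174 0.611 , τ: 1.068 2.139 0.168
step 4 , q: 0.222 -0.807 1.166 , w: 4.997 -0.905 9.496 , p_ee: 0.073 -0.166 0.592 , τ: -3.975 4.053 0.368
step 5 , q: 0.320 -0.823 1.350 , w: 4.839 -0.694 8.985 , p_ee: 0.063 -0.157 0.569 , τ: -6.943 4.913 0.318
step 6 , q: 0.414 -0.834 1.524 , w: 4.556 -0.450 8.422 , p_ee: 0.052 -0.147 0.544 , τ: -8.540 5.154 0.009
step 7 , q: 0.501 -0.841 1.687 , w: 4.234 -0.165 7.898 , p_ee: 0.042 -0.136 0.517 , τ: -9.333 5.089 -0.483
step 8 , q: 0.583 -0.841 1.840 , w: 3.907 0.176 7.427 , p_ee: 0.033 -0.125 0.490 , τ: -9.690 4.906 -1.082
step 9 , q: 0.658 -0.833 1.984 , w: 3.591 0.588 6.996 , p_ee: 0.026 -0.113 0.461 , τ: -9.851 4.723 -1.732
step 10 , q: 0.726 -0.817 2.119 , w: 3.289 1.089 6.588 , p_ee: 0.020 -0.102 0.433 , τ: -9.987 4.621 -2.395
step 11 , q: 0.789 -0.789 2.247 , w: 2.992 1.685 6.183 , p_ee: 0.016 -0.090 0.404 , τ: -10.249 4.687 -3.048
step 12 , q: 0.846 -0.749 2.366 , w: 2.684 2.378 5.761 , p_ee: 0.014 -0.079 0.375 , τ: -10.792 5.025 -3.678
step 13 , q: 0.896 -0.693 2.476 , w: 2.339 3.164 5.303 , p_ee: 0.015 -0.070 0.347 , τ: -11.794 5.738 -4.281
step 14 , q: 0.939 -0.621 2.577 , w: 1.927 4.057 4.795 , p_ee: 0.018 -0.063 0.319 , τ: -13.391 6.824 -4.850
step 15 , q: 0.972 -0.529 2.667 , w: 1.416 5.077 4.230 , p_ee: 0.024 -0.058 0.294 , τ: -15.355 7.824 -5.383
step 16 , q: 0.994 -0.417 2.746 , w: 0.765 6.129 3.620 , p_ee: 0.033 -0.057 0.272 , τ: -16.429 7.391 -5.871
step 17 , q: 1.001 -0.288 2.812 , w: -0.068 6.766 3.020 , p_ee: 0.043 -0.058 0.252 , τ: -14.711 4.299 -6.284
step 18 , q: 0.990 -0.157 2.867 , w: -1.028 6.357 2.509 , p_ee: 0.054 -0.061 0.237 , τ: -10.024 -0.391 -6.534
step 19 , q: 0.960 -0.047 2.913 , w: -1.927 4.763 2.103 , p_ee: 0.065 -0.065 0.226 , τ: -3.887 -4.640 -6.491
step 20 , q: 0.915 0.025 2.952 , w: -2.533 2.448 1.740 , p_ee: 0.075 -0.069 0.218 , τ: 2.097 -7.485 -6.103
step 21 , q: 0.862 0.048 2.983 , w: -2.734 -0.057 1.374 , p_ee: 0.083 -0.071 0.212 , τ: 6.645 -8.773 -5.456
step 22 , q: 0.809 0.024 3.007 , w: -2.567 -2.396 1.025 , p_ee: 0.090 -0.071 0.207 , τ: 9.039 -8.727 -4.712
step 23 , q: 0.762 -0.044 3.025 , w: -2.158 -4.406 0.759 , p_ee: 0.095 -0.068 0.203 , τ: 9.437 -7.794 -4.020
step 24 , q: 0.724 -0.149 3.039 , w: -1.623 -6.030 0.636 , p_ee: 0.099 -0.064 0.198 , τ: 8.523 -6.442 -3.470
step 25 , q: 0.698 -0.281 3.052 , w: -1.008 -7.248 0.681 , p_ee: 0.101 -0.059 0.194 , τ: 6.942 -5.003 -3.085
step 26 , q: 0.684 -0.434 3.067 , w: -0.288 -8.030 0.890 , p_ee: 0.102 -0.053 0.189 , τ: 4.987 -3.621 -2.855
step 27 , q: 0.687 -0.599 3.088 , w: 0.573 -8.358 1.248 , p_ee: 0.101 -0.048 0.183 , τ: 2.661 -2.280 -2.759
step 28 , q: 0.708 -0.765 3.118 , w: 1.596 -8.211 1.716 , p_ee: 0.098 -0.043 0.177 , τ: -0.115 -0.914 -2.771
step 29 , q: 0.750 -0.924 3.157 , w: 2.683 -7.647 2.234 , p_ee: 0.093 -0.039 0.169 , τ: -3.067 0.428 -2.855
step 30 , q: 0.813 -1.069 3.207 , w: 3.638 -6.815 2.719 , p_ee: 0.086 -0.034 0.160 , τ: -5.608 1.533 -2.968
step 31 , q: 0.893 -1.196 3.265 , w: 4.279 -5.908 3.104 , p_ee: 0.078 -0.029 0.150 , τ: -7.249 2.204 -3.075
step 32 , q: 0.981 -1.306 3.330 , w: 4.540 -5.074 3.365 , p_ee: 0.070 -0.023 0.139 , τ: -7.891 2.420 -3.167
step 33 , q: 1.072 -1.400 3.399 , w: 4.482 -4.383 3.517 , p_ee: 0.062 -0.016 0.127 , τ: -7.748 2.296 -3.246
step 34 , q: 1.159 -1.482 3.470 , w: 4.223 -3.835 3.591 , p_ee: 0.055 -0.008 0.115 , τ: -7.120 1.972 -3.316
step 35 , q: 1.240 -1.554 3.542 , w: 3.874 -3.403 3.611 , p_ee: 0.048 0.002 0.104 , τ: -6.260 1.552 -3.377
step 36 , q: 1.315 -1.619 3.614 , w: 3.519 -3.056 3.597 , p_ee: 0.042 0.012 0.093 , τ: -5.342 1.107 -3.423
step 37 , q: 1.382 -1.677 3.686 , w: 3.203 -2.772 3.560 , p_ee: 0.037 0.022 0.082 , τ: -4.479 0.680 -3.451
step 38 , q: 1.444 -1.730 3.757 , w: 2.944 -2.534 3.507 , p_ee: 0.033 0.033 0.072 , τ: -3.758 0.307 -3.456
step 39 , q: 1.501 -1.778 3.826 , w: 2.730 -2.333 3.440 , p_ee: 0.030 0.044 0.063 , τ: -3.261 0.022 -3.437
step 40 , q: 1.553 -1.823 3.894 , w: 2.523 -2.167 3.358 , p_ee: 0.027 0.055 0.054 , τ: -3.052 -0.149 -3.390
step 41 , q: 1.601 -1.865 3.960 , w: 2.264 -2.034 3.250 , p_ee: 0.024 0.066 0.047 , τ: -3.115 -0.208 -3.315
step 42 , q: 1.643 -1.905 4.024 , w: 1.897 -1.936 3.107 , p_ee: 0.022 0.077 0.040 , τ: -3.291 -0.208 -3.216
step 43 , q: 1.676 -1.943 4.084 , w: 1.410 -1.867 2.928 , p_ee: 0.020 0.087 0.033 , τ: -3.369 -0.219 -3.105
step 44 , q: 1.699 -1.980 4.141 , w: 0.847 -1.815 2.723 , p_ee: 0.019 0.097 0.027 , τ: -3.232 -0.290 -2.997
step 45 , q: 1.710 -2.016 4.193 , w: 0.285 -1.768 2.511 , p_ee: 0.017 0.106 0.021 , τ: -2.908 -0.424 -2.908
step 46 , q: 1.711 -2.051 4.242 , w: -0.207 -1.717 2.311 , p_ee: 0.016 0.115 0.015 , τ: -2.492 -0.606 -2.848
step 47 , q: 1.703 -2.084 4.286 , w: -0.576 -1.653 2.138 , p_ee: 0.015 0.123 0.010 , τ: -2.086 -0.816 -2.823
step 48 , q: 1.689 -2.117 4.328 , w: -0.850 -1.589 1.991 , p_ee: 0.014 0.131 0.004 , τ: -1.713 -1.029 -2.824
step 49 , q: 1.670 -2.148 4.366 , w: -1.039 -1.523 1.870 , p_ee: 0.013 0.137 -0.002 , τ: -1.394 -1.235 -2.847
step 50 , q: 1.648 -2.178 4.403 , w: -1.155 -1.459 1.771 , p_ee: 0.012 0.144 -0.008 , τ: -1.134 -1.430 -2.884
step 51 , q: 1.625 -2.206 4.437 , w: -1.214 -1.398 1.689 , p_ee: 0.011 0.149 -0.013 , τ: -0.928 -1.608 -2.929
step 52 , q: 1.600 -2.234 4.470 , w: -1.232 -1.340 1.621 , p_ee: 0.010 0.155 -0.019 , τ: -0.768 -1.771 -2.977
step 53 , q: 1.576 -2.260 4.502 , w: -1.220 -1.286 1.562 , p_ee: 0.010 0.160 -0.024 , τ: -0.644 -1.918 -3.022
step 54 , q: 1.552 -2.285 4.533 , w: -1.189 -1.235 1.510 , p_ee: 0.009 0.164 -0.030
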